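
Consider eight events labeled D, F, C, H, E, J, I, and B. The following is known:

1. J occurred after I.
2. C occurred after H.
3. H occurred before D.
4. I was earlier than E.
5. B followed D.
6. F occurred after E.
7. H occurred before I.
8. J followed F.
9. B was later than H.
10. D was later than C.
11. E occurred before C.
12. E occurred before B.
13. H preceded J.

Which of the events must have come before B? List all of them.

C, D, E, H, I

Directly stated before B: D, E, and H.
C reaches B via C → D → B.
I reaches B via I → E → B.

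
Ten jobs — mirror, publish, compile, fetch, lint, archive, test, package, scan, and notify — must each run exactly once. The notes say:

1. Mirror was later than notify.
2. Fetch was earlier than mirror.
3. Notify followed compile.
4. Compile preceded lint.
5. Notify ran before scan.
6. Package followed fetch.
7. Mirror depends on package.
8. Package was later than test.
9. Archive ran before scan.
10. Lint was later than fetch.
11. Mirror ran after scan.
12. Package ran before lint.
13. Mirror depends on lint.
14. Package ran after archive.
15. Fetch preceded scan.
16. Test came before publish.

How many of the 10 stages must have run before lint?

Directly stated before lint: compile, fetch, and package.
Archive reaches lint via archive → package → lint.
Test reaches lint via test → package → lint.
No chain forces scan (or any of the others) ahead of lint.
That's archive, compile, fetch, package, and test — 5 in all.

5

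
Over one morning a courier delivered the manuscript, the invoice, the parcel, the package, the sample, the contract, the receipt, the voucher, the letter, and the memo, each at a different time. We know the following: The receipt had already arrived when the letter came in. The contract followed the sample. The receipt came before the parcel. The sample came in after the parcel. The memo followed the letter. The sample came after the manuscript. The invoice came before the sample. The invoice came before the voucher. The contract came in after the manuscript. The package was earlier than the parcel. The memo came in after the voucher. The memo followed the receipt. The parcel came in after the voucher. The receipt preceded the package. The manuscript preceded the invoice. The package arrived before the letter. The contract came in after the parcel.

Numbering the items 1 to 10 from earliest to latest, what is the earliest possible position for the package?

2

The receipt must come before the package — 1 forced predecessor.
Nothing else is forced ahead of the package, so its earliest slot is position 1 + 1 = 2.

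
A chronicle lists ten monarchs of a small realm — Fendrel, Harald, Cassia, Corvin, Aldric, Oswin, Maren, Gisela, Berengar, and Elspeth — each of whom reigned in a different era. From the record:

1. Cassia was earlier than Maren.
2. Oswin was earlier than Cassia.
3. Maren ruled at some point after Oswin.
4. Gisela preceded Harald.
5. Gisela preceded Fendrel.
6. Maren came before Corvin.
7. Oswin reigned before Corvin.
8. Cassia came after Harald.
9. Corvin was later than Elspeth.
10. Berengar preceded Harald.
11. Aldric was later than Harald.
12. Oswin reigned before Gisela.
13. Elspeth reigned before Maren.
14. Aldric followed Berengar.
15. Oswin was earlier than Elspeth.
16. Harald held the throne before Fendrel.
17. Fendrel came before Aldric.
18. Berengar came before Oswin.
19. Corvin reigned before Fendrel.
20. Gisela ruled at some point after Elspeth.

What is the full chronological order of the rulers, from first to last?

The constraints fix every adjacent pair, so only one ordering works:
Berengar → Oswin → Elspeth → Gisela → Harald → Cassia → Maren → Corvin → Fendrel → Aldric.

Berengar, Oswin, Elspeth, Gisela, Harald, Cassia, Maren, Corvin, Fendrel, Aldric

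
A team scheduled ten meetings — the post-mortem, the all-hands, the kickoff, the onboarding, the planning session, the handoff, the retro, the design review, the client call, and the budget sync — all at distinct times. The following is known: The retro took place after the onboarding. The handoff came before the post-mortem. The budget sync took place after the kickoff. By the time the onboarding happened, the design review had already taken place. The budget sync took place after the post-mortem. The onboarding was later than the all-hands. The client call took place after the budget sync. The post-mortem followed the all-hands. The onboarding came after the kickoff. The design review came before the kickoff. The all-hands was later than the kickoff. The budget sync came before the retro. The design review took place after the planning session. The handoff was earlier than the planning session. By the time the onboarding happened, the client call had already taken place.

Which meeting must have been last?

the retro

Every other meeting has a chain of constraints placing it before the retro, so the retro is last.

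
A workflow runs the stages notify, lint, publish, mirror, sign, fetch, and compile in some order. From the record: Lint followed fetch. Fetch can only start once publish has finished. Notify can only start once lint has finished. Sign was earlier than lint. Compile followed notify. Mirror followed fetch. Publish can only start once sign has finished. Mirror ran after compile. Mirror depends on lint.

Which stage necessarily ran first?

Sign has a chain of constraints placing it before every other stage, so sign must be first.

sign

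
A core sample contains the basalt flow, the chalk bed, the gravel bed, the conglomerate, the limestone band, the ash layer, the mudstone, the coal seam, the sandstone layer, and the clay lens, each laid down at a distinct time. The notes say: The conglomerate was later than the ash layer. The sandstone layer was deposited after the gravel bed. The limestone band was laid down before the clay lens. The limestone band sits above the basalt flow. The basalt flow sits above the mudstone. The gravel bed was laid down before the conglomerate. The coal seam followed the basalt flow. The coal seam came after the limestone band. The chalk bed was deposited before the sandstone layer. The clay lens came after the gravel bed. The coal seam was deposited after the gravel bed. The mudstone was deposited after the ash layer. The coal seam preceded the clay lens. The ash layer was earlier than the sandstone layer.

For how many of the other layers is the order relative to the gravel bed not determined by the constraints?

5

Forced after the gravel bed: the clay lens, the coal seam, the conglomerate, and the sandstone layer.
That leaves the ash layer, the basalt flow, the chalk bed, the limestone band, and the mudstone with no forced order relative to the gravel bed — 5.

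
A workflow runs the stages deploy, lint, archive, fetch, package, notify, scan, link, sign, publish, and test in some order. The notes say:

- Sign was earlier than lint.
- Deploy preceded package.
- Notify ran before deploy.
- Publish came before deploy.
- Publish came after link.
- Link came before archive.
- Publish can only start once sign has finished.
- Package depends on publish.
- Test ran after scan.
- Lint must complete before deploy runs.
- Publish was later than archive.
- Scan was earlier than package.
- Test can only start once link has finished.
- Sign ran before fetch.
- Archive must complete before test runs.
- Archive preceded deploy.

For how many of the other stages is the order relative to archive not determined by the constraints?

Forced before archive: link; forced after archive: deploy, package, publish, and test.
That leaves fetch, lint, notify, scan, and sign with no forced order relative to archive — 5.

5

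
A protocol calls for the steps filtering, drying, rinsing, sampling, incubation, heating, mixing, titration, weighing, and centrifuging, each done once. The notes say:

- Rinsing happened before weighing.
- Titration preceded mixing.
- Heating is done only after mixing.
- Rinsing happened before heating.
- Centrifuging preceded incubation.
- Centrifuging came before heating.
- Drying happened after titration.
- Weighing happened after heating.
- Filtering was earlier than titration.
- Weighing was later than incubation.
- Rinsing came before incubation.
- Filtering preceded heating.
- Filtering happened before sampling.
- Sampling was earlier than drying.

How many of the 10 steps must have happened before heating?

Directly stated before heating: centrifuging, filtering, mixing, and rinsing.
Titration reaches heating via titration → mixing → heating.
That's centrifuging, filtering, mixing, rinsing, and titration — 5 in all.

5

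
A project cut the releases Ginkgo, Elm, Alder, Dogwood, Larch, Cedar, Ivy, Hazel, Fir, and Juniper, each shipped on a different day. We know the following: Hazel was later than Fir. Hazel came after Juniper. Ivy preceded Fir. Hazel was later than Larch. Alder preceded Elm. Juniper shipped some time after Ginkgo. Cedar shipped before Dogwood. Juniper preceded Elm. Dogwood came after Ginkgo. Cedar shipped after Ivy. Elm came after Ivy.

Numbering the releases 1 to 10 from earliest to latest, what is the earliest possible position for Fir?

Ivy must come before Fir — 1 forced predecessor.
Nothing else is forced ahead of Fir, so its earliest slot is position 1 + 1 = 2.

2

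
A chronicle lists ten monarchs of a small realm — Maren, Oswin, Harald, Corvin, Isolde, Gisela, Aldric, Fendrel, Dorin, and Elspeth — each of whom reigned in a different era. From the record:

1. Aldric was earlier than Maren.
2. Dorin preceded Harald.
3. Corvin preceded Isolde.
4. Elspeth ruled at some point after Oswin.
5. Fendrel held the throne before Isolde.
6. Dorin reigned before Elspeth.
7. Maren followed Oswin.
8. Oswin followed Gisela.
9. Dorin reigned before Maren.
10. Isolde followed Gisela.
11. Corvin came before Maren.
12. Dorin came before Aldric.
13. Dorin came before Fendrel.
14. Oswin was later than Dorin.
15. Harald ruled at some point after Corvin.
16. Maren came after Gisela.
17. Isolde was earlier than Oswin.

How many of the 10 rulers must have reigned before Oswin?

5

Directly stated before Oswin: Dorin, Gisela, and Isolde.
Corvin reaches Oswin via Corvin → Isolde → Oswin.
Fendrel reaches Oswin via Fendrel → Isolde → Oswin.
That's Corvin, Dorin, Fendrel, Gisela, and Isolde — 5 in all.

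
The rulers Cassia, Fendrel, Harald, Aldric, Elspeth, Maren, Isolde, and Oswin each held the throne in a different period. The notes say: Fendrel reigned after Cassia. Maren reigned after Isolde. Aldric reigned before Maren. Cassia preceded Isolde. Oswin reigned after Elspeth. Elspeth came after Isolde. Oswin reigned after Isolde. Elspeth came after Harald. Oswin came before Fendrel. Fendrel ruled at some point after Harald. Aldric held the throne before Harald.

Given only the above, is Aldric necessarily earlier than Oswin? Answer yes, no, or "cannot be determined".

Chain the constraints: Aldric → Harald → Elspeth → Oswin. Each link is directly stated, so Aldric comes before Oswin.

yes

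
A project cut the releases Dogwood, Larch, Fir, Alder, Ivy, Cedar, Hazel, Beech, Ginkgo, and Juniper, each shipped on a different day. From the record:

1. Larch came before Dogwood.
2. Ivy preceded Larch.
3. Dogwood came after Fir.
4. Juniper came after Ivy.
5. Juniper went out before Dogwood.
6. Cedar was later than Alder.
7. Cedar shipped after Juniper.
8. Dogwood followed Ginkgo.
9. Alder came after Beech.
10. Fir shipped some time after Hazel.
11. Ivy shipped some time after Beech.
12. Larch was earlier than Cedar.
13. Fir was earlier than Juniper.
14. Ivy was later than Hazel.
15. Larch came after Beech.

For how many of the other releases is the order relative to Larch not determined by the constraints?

4

Forced before Larch: Beech, Hazel, and Ivy; forced after Larch: Cedar and Dogwood.
That leaves Alder, Fir, Ginkgo, and Juniper with no forced order relative to Larch — 4.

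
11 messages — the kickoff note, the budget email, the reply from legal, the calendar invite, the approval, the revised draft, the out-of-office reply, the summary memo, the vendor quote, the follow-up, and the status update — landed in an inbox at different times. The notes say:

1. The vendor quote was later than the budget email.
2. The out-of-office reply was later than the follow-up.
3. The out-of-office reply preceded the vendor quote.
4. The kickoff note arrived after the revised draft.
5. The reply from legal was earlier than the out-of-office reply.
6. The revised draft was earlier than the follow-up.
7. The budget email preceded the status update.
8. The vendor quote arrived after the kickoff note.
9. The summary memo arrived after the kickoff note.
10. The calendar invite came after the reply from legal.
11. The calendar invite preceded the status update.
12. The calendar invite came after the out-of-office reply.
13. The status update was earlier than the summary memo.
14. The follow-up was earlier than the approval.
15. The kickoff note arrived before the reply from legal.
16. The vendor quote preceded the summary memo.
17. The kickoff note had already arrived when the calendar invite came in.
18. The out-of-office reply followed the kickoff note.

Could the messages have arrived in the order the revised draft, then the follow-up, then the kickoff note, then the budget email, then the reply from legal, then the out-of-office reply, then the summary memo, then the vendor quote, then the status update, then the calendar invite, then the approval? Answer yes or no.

no

The constraints require the vendor quote before the summary memo, but in the proposed sequence the summary memo appears ahead of the vendor quote. That one violation is enough.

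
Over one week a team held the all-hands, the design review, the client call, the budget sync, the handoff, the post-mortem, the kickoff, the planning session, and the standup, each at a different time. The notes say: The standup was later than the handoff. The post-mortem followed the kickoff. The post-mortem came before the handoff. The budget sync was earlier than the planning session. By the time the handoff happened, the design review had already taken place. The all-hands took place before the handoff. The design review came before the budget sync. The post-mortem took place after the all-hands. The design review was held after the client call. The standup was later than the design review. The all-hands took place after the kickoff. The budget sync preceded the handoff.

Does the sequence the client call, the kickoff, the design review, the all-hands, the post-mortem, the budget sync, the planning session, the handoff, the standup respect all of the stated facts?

yes

Check each stated constraint against the proposed order — e.g. the design review is ahead of the handoff; the design review is ahead of the standup. Every pair is in the required order; nothing is violated.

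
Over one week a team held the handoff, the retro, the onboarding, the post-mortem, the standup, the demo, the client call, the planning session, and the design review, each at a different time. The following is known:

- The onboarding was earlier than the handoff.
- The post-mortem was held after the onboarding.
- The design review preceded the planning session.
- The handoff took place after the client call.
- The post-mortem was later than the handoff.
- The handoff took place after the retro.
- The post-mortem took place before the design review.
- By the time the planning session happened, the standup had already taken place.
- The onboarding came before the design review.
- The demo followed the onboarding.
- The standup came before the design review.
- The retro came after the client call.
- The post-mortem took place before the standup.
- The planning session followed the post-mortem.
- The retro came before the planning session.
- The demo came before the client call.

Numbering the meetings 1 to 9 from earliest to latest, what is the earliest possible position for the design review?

The client call, the demo, the handoff, the onboarding, the post-mortem, the retro, and the standup must all come before the design review — 7 forced predecessors.
Nothing else is forced ahead of the design review, so its earliest slot is position 7 + 1 = 8.

8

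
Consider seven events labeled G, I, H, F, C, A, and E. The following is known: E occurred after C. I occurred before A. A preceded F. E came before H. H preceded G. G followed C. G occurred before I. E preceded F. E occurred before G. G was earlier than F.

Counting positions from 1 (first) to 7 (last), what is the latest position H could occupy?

3

H must come before A, F, G, and I — 4 events forced after it.
Everything else can be placed before H in some valid order, so H can sit as late as position 7 − 4 = 3.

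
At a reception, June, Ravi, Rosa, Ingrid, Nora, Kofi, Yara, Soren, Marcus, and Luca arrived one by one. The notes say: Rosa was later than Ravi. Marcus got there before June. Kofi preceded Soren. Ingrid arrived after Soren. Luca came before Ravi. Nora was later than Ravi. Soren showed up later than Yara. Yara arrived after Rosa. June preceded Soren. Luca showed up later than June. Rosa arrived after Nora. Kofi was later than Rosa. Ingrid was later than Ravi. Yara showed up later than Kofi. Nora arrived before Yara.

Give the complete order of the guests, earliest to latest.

Marcus, June, Luca, Ravi, Nora, Rosa, Kofi, Yara, Soren, Ingrid

The constraints fix every adjacent pair, so only one ordering works:
Marcus → June → Luca → Ravi → Nora → Rosa → Kofi → Yara → Soren → Ingrid.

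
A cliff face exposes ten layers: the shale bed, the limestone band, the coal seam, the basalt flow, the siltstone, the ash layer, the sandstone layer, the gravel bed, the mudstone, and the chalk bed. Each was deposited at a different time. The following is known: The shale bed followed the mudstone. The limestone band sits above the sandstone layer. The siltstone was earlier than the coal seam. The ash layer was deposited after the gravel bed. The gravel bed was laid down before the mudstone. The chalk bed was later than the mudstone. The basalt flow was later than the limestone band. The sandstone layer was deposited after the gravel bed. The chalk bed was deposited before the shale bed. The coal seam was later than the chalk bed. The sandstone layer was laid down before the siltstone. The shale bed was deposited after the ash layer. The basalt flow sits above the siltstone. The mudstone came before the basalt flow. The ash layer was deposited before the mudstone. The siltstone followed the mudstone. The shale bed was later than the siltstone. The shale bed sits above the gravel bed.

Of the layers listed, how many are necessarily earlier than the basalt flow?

6

Directly stated before the basalt flow: the limestone band, the mudstone, and the siltstone.
The ash layer reaches the basalt flow via the ash layer → the mudstone → the basalt flow.
The gravel bed reaches the basalt flow via the gravel bed → the mudstone → the basalt flow.
The sandstone layer reaches the basalt flow via the sandstone layer → the limestone band → the basalt flow.
No chain forces the coal seam (or any of the others) ahead of the basalt flow.
That's the ash layer, the gravel bed, the limestone band, the mudstone, the sandstone layer, and the siltstone — 6 in all.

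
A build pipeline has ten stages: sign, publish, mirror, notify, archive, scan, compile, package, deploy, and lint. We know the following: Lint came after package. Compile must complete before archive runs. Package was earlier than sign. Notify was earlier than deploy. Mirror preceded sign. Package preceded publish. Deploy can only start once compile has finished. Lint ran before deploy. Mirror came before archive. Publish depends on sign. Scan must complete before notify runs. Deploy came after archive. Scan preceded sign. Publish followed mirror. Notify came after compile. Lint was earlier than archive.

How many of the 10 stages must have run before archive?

Directly stated before archive: compile, lint, and mirror.
Package reaches archive via package → lint → archive.
No chain forces publish (or any of the others) ahead of archive.
That's compile, lint, mirror, and package — 4 in all.

4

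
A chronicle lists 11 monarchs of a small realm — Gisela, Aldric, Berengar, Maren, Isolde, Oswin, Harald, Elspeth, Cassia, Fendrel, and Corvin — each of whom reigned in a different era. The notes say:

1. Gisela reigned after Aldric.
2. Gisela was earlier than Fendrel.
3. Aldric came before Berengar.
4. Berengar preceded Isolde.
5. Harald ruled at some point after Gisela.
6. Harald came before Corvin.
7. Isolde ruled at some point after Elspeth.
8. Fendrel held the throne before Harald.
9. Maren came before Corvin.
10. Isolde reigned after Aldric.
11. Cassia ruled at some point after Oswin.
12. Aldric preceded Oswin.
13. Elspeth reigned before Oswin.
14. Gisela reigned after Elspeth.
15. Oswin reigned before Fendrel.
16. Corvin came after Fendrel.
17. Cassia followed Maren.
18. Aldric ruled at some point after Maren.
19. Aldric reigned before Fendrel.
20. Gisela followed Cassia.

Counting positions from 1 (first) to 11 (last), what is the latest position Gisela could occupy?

Gisela must come before Corvin, Fendrel, and Harald — 3 rulers forced after them.
Everything else can be placed before Gisela in some valid order, so Gisela can sit as late as position 11 − 3 = 8.

8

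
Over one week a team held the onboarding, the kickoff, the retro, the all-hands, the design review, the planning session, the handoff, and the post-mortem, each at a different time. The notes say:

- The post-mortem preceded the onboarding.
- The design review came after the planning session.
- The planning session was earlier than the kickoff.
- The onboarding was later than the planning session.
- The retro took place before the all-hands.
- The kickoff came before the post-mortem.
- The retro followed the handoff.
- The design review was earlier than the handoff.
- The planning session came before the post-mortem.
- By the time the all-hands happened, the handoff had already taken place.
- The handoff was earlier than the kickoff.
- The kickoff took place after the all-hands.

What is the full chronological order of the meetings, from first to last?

The constraints fix every adjacent pair, so only one ordering works:
the planning session → the design review → the handoff → the retro → the all-hands → the kickoff → the post-mortem → the onboarding.

the planning session, the design review, the handoff, the retro, the all-hands, the kickoff, the post-mortem, the onboarding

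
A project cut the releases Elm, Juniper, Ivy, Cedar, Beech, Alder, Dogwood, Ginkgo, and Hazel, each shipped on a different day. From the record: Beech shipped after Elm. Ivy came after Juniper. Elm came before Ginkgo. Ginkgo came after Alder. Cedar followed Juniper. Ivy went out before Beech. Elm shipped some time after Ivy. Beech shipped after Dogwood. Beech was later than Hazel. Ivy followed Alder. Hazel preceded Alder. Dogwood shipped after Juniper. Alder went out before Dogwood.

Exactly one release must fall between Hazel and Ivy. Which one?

Tracing the constraints gives Hazel → Alder → Ivy, so Alder sits after Hazel and before Ivy.
No other release is forced both after Hazel and before Ivy.

Alder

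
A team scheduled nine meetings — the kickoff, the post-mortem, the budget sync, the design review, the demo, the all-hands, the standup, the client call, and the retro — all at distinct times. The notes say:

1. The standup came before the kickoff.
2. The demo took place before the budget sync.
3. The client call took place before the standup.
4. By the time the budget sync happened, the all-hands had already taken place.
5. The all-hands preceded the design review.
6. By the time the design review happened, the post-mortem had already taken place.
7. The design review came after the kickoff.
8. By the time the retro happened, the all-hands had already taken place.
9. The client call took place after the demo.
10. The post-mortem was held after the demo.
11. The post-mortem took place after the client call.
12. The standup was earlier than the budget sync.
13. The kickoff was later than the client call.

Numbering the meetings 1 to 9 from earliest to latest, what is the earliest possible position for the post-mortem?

The client call and the demo must both come before the post-mortem — 2 forced predecessors.
Nothing else is forced ahead of the post-mortem, so its earliest slot is position 2 + 1 = 3.

3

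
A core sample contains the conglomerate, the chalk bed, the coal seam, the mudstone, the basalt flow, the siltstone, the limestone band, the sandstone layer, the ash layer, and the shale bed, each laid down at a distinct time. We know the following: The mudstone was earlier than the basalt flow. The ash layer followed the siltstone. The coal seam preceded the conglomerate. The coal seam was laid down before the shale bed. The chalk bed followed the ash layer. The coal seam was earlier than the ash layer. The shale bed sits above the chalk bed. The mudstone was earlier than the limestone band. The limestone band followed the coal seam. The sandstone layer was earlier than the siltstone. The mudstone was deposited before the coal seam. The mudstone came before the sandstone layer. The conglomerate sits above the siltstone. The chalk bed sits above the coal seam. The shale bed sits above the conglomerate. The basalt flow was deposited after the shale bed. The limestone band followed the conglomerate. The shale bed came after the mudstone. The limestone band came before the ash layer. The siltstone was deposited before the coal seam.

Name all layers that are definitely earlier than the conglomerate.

Directly stated before the conglomerate: the coal seam and the siltstone.
The mudstone reaches the conglomerate via the mudstone → the coal seam → the conglomerate.
The sandstone layer reaches the conglomerate via the sandstone layer → the siltstone → the conglomerate.
No chain forces the ash layer (or any of the others) ahead of the conglomerate.

the coal seam, the mudstone, the sandstone layer, the siltstone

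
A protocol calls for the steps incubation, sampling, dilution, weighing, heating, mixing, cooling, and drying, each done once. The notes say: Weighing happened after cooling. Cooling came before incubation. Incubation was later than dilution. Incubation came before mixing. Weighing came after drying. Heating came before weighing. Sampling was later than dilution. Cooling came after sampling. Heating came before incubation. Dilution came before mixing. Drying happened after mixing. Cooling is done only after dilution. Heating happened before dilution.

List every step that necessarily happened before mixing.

cooling, dilution, heating, incubation, sampling

Directly stated before mixing: dilution and incubation.
Cooling reaches mixing via cooling → incubation → mixing.
Heating reaches mixing via heating → incubation → mixing.
Sampling reaches mixing via sampling → cooling → incubation → mixing.
No chain forces drying (or any of the others) ahead of mixing.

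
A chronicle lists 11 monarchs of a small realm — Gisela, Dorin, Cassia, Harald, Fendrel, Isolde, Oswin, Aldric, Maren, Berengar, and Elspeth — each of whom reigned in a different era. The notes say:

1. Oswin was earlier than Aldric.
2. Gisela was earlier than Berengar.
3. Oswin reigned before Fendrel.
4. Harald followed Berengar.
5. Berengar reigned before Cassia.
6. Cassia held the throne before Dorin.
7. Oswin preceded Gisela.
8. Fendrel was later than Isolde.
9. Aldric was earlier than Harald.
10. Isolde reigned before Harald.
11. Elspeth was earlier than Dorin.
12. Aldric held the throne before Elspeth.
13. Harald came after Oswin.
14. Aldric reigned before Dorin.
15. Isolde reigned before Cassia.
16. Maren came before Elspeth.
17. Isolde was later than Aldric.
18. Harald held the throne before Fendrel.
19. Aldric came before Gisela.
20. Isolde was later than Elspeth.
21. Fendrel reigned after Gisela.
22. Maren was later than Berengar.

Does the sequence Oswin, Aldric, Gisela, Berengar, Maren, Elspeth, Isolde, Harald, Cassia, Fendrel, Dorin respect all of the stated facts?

Check each stated constraint against the proposed order — e.g. Aldric is ahead of Dorin; Oswin is ahead of Fendrel. Every pair is in the required order; nothing is violated.

yes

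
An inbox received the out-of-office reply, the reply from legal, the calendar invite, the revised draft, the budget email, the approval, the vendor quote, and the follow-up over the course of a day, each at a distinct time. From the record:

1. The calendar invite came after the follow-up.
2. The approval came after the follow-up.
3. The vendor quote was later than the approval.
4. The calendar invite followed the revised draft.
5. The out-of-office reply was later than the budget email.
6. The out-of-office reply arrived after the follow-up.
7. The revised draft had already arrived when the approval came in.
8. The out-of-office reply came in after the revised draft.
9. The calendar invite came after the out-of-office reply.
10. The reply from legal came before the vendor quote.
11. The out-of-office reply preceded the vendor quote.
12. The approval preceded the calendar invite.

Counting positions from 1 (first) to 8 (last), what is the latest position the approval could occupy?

The approval must come before the calendar invite and the vendor quote — 2 messages forced after it.
Everything else can be placed before the approval in some valid order, so the approval can sit as late as position 8 − 2 = 6.

6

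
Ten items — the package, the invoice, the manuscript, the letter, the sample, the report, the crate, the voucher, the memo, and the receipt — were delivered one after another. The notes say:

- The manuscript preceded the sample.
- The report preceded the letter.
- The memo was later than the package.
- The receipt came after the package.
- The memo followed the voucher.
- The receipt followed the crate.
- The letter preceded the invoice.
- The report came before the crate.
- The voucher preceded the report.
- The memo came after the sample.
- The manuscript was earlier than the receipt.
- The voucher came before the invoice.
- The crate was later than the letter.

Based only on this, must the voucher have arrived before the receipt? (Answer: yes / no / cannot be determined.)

Chain the constraints: the voucher → the report → the crate → the receipt. Each link is directly stated, so the voucher comes before the receipt.

yes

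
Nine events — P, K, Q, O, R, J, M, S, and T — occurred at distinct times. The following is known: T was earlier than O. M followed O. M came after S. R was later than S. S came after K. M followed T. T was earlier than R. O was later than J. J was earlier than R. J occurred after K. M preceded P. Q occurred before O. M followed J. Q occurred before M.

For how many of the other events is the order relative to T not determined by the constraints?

Forced after T: M, O, P, and R.
That leaves J, K, Q, and S with no forced order relative to T — 4.

4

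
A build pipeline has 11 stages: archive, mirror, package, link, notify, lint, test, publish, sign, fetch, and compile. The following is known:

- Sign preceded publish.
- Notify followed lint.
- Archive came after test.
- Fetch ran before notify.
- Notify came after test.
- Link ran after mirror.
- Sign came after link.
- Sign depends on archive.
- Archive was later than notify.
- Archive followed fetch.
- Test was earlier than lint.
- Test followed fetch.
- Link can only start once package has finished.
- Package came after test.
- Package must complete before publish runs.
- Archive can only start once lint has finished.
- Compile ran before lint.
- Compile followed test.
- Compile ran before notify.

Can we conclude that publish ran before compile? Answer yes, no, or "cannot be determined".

no

Tracing the constraints gives compile → lint → archive → sign → publish, so compile must come before publish.
That means publish cannot be before compile.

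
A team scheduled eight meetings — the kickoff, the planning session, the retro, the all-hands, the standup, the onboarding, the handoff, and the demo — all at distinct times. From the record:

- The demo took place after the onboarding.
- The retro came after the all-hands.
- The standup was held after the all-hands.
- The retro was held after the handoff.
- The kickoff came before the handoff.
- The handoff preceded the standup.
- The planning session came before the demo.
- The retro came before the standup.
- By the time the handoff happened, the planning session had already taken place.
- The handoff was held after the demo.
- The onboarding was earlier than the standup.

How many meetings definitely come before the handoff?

Directly stated before the handoff: the demo, the kickoff, and the planning session.
The onboarding reaches the handoff via the onboarding → the demo → the handoff.
No chain forces the all-hands (or any of the others) ahead of the handoff.
That's the demo, the kickoff, the onboarding, and the planning session — 4 in all.

4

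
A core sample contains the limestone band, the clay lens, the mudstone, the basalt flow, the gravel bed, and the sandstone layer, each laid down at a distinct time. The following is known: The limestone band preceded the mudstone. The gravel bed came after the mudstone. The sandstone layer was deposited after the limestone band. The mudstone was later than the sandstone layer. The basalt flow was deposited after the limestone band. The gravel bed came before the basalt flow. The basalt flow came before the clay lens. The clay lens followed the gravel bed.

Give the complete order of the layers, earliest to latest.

the limestone band, the sandstone layer, the mudstone, the gravel bed, the basalt flow, the clay lens

The constraints fix every adjacent pair, so only one ordering works:
the limestone band → the sandstone layer → the mudstone → the gravel bed → the basalt flow → the clay lens.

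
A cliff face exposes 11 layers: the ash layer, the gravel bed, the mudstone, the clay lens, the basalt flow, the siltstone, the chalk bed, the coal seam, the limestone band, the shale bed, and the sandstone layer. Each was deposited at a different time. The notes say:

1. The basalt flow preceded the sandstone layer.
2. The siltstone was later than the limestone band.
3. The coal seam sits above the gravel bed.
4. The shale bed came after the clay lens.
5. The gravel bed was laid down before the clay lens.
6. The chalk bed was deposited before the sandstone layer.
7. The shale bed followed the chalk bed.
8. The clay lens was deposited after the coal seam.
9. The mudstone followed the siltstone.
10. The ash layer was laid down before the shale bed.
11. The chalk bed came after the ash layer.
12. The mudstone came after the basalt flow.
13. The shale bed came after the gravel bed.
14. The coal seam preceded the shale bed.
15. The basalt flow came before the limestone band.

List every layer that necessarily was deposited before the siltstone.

Directly stated before the siltstone: the limestone band.
The basalt flow reaches the siltstone via the basalt flow → the limestone band → the siltstone.

the basalt flow, the limestone band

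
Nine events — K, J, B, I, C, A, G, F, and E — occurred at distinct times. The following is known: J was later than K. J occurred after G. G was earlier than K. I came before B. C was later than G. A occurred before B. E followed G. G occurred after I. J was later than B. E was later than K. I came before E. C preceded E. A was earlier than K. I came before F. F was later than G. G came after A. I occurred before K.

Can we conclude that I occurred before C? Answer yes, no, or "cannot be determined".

yes

Chain the constraints: I → G → C. Each link is directly stated, so I comes before C.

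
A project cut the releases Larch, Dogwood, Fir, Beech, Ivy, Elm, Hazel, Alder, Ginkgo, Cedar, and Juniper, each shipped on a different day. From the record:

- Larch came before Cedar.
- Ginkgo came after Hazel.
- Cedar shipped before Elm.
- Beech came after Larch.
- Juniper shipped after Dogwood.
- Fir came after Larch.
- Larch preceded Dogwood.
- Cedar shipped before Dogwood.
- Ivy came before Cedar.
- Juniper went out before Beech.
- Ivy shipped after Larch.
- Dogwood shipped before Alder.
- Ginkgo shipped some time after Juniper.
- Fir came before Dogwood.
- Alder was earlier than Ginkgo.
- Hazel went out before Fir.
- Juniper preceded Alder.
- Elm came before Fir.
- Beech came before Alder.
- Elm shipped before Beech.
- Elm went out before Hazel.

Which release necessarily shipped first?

Larch has a chain of constraints placing it before every other release, so Larch must be first.

Larch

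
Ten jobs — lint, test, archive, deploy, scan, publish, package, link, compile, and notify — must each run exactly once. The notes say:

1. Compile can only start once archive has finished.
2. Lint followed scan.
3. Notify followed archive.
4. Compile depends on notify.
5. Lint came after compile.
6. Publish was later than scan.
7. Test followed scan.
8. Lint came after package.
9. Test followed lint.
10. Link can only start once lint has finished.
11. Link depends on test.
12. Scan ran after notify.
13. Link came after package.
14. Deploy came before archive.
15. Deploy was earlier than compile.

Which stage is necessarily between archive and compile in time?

notify

Tracing the constraints gives archive → notify → compile, so notify sits after archive and before compile.
No other stage is forced both after archive and before compile.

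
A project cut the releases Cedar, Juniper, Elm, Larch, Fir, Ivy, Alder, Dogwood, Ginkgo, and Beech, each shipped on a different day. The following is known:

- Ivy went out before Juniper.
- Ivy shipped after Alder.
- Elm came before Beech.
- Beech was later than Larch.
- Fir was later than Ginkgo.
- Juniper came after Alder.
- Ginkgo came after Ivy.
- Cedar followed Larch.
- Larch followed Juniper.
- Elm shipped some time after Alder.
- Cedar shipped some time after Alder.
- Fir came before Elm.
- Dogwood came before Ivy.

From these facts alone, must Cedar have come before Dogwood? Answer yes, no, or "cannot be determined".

Tracing the constraints gives Dogwood → Ivy → Juniper → Larch → Cedar, so Dogwood must come before Cedar.
That means Cedar cannot be before Dogwood.

no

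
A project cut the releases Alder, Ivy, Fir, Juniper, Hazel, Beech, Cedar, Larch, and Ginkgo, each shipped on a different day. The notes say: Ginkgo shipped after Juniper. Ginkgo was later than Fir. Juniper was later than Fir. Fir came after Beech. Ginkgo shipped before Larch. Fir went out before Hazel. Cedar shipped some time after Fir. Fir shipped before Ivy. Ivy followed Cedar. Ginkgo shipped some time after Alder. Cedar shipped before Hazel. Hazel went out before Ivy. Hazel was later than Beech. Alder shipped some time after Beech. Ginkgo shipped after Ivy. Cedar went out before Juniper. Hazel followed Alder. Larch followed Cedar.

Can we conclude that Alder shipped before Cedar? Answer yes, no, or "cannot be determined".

cannot be determined

No chain of stated constraints runs from Alder to Cedar, and none runs from Cedar to Alder either.
So the relative order of Alder and Cedar is not fixed by the given facts.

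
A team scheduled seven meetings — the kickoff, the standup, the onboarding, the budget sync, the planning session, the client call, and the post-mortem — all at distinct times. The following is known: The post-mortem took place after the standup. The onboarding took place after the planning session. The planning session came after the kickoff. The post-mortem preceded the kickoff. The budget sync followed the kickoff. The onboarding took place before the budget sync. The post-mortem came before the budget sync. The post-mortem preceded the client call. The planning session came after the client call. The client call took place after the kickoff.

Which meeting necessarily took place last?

the budget sync

Every other meeting has a chain of constraints placing it before the budget sync, so the budget sync is last.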